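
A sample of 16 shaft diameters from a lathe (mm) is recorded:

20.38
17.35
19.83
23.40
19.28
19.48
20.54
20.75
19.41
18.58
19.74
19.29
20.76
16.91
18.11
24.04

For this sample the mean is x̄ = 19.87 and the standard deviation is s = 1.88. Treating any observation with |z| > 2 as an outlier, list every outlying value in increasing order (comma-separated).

Cutoffs at x̄ ± 2s: 19.87 ± 2·1.88 = [16.11, 23.63].
24.04: z = 2.22, |z| > 2 → outlier.
Every other value lies within [16.11, 23.63].

24.04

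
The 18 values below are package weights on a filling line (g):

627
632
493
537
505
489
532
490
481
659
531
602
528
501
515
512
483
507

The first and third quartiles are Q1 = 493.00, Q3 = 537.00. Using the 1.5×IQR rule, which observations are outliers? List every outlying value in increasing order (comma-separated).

627, 632, 659

IQR = Q3 − Q1 = 537.00 − 493.00 = 44.00.
Lower fence = Q1 − 1.5·IQR = 493.00 − 66.00 = 427.00.
Upper fence = Q3 + 1.5·IQR = 537.00 + 66.00 = 603.00.
627 > 603.00 → outlier.
632 > 603.00 → outlier.
659 > 603.00 → outlier.
All remaining values lie within [427.00, 603.00].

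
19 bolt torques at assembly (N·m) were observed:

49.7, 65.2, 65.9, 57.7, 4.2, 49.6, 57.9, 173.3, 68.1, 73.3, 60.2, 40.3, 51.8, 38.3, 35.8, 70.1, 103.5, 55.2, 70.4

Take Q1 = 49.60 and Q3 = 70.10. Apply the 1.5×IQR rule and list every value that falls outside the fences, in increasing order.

4.2, 103.5, 173.3

IQR = Q3 − Q1 = 70.10 − 49.60 = 20.50.
Lower fence = Q1 − 1.5·IQR = 49.60 − 30.75 = 18.85.
Upper fence = Q3 + 1.5·IQR = 70.10 + 30.75 = 100.85.
4.2 < 18.85 → outlier.
103.5 > 100.85 → outlier.
173.3 > 100.85 → outlier.
All remaining values lie within [18.85, 100.85].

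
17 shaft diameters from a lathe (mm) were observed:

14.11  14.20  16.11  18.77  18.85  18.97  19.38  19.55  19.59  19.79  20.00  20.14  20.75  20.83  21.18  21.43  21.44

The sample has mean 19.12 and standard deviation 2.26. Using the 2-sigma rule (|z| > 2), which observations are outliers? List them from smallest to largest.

14.11, 14.20

Cutoffs at x̄ ± 2s: 19.12 ± 2·2.26 = [14.60, 23.64].
14.11: z = -2.22, |z| > 2 → outlier.
14.20: z = -2.18, |z| > 2 → outlier.
Every other value lies within [14.60, 23.64].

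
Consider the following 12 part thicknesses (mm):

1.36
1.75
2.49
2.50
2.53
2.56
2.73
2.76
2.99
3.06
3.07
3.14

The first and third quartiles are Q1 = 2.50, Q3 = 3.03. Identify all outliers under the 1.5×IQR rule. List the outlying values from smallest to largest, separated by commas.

1.36

IQR = Q3 − Q1 = 3.03 − 2.50 = 0.53.
Lower fence = Q1 − 1.5·IQR = 2.50 − 0.795 = 1.705.
Upper fence = Q3 + 1.5·IQR = 3.03 + 0.795 = 3.825.
1.36 < 1.705 → outlier.
All remaining values lie within [1.705, 3.825].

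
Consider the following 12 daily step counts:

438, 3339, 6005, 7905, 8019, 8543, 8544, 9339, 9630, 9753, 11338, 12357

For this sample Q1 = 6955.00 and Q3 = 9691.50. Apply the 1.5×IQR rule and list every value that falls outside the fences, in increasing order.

IQR = Q3 − Q1 = 9691.50 − 6955.00 = 2736.50.
Lower fence = Q1 − 1.5·IQR = 6955.00 − 4104.75 = 2850.25.
Upper fence = Q3 + 1.5·IQR = 9691.50 + 4104.75 = 13796.25.
438 < 2850.25 → outlier.
All remaining values lie within [2850.25, 13796.25].

438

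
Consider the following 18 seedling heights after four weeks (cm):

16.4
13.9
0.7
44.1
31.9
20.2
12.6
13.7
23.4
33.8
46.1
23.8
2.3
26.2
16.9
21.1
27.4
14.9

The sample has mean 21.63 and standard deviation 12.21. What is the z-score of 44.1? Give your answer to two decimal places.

z = (44.1 − 21.63) / 12.21 = 1.84.

1.84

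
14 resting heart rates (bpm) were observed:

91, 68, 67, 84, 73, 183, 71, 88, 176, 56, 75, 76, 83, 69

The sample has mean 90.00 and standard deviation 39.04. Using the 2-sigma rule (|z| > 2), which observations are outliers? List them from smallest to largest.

176, 183

Cutoffs at x̄ ± 2s: 90.00 ± 2·39.04 = [11.92, 168.08].
176: z = 2.20, |z| > 2 → outlier.
183: z = 2.38, |z| > 2 → outlier.
Every other value lies within [11.92, 168.08].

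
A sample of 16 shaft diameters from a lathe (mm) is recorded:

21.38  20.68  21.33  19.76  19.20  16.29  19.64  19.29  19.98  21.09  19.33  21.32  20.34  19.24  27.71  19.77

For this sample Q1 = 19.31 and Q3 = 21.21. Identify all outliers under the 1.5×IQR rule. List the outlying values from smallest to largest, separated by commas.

IQR = Q3 − Q1 = 21.21 − 19.31 = 1.90.
Lower fence = Q1 − 1.5·IQR = 19.31 − 2.85 = 16.46.
Upper fence = Q3 + 1.5·IQR = 21.21 + 2.85 = 24.06.
16.29 < 16.46 → outlier.
27.71 > 24.06 → outlier.
All remaining values lie within [16.46, 24.06].

16.29, 27.71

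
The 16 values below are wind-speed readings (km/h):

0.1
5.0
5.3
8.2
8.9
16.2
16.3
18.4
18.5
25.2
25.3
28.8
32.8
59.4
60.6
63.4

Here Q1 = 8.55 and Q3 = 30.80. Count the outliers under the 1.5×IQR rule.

IQR = 22.25; fences at 8.55 − 33.375 = -24.825 and 30.80 + 33.375 = 64.175.
Every value lies within the cutoffs.

0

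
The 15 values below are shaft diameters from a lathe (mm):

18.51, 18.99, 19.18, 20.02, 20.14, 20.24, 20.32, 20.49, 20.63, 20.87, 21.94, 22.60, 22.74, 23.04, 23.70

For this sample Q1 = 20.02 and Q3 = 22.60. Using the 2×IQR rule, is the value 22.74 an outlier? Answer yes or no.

IQR = Q3 − Q1 = 22.60 − 20.02 = 2.58.
Lower fence = Q1 − 2·IQR = 20.02 − 5.16 = 14.86.
Upper fence = Q3 + 2·IQR = 22.60 + 5.16 = 27.76.
22.74 lies within [14.86, 27.76].

no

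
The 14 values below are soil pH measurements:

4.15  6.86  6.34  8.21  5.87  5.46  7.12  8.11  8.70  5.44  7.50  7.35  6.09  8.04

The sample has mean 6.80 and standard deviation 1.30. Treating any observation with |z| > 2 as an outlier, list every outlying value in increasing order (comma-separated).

Cutoffs at x̄ ± 2s: 6.80 ± 2·1.30 = [4.20, 9.40].
4.15: z = -2.04, |z| > 2 → outlier.
Every other value lies within [4.20, 9.40].

4.15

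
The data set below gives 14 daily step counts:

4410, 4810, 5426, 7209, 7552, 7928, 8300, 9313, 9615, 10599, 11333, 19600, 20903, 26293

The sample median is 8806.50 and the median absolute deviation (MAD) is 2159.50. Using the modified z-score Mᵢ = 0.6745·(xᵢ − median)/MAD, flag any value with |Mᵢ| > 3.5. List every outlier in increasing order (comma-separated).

20903, 26293

|Mᵢ| > 3.5 ⇔ |xᵢ − 8806.50| > 3.5·2159.50/0.6745 = 11205.71.
So outliers lie outside [-2399.21, 20012.21].
20903: M = 3.78 → outlier.
26293: M = 5.46 → outlier.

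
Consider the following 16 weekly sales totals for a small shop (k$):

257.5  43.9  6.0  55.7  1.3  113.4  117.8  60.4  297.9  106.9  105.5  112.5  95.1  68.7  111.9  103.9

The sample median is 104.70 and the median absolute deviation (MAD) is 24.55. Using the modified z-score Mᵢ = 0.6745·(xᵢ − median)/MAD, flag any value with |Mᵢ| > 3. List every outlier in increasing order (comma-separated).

|Mᵢ| > 3 ⇔ |xᵢ − 104.70| > 3·24.55/0.6745 = 109.19.
So outliers lie outside [-4.49, 213.89].
257.5: M = 4.20 → outlier.
297.9: M = 5.31 → outlier.

257.5, 297.9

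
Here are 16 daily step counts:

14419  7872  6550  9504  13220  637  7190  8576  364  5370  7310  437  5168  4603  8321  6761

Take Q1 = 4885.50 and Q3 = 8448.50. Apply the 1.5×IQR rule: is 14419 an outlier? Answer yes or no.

IQR = Q3 − Q1 = 8448.50 − 4885.50 = 3563.00.
Lower fence = Q1 − 1.5·IQR = 4885.50 − 5344.50 = -459.00.
Upper fence = Q3 + 1.5·IQR = 8448.50 + 5344.50 = 13793.00.
14419 lies above the upper fence.

yes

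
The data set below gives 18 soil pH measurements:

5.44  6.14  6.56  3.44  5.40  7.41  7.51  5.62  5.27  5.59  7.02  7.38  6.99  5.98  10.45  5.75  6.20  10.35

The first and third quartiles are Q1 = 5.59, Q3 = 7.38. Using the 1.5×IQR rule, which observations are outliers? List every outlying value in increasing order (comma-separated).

IQR = Q3 − Q1 = 7.38 − 5.59 = 1.79.
Lower fence = Q1 − 1.5·IQR = 5.59 − 2.685 = 2.905.
Upper fence = Q3 + 1.5·IQR = 7.38 + 2.685 = 10.065.
10.35 > 10.065 → outlier.
10.45 > 10.065 → outlier.
All remaining values lie within [2.905, 10.065].

10.35, 10.45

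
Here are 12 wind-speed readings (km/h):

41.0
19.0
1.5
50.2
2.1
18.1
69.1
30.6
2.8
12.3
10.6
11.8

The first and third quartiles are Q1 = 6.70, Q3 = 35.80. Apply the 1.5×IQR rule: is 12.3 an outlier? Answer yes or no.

IQR = Q3 − Q1 = 35.80 − 6.70 = 29.10.
Lower fence = Q1 − 1.5·IQR = 6.70 − 43.65 = -36.95.
Upper fence = Q3 + 1.5·IQR = 35.80 + 43.65 = 79.45.
12.3 lies within [-36.95, 79.45].

no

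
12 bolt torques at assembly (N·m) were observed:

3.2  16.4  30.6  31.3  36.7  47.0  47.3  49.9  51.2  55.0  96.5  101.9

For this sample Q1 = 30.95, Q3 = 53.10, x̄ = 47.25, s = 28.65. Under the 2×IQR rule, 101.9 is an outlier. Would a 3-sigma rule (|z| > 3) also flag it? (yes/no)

no

z = (101.9 − 47.25) / 28.65 = 1.91.
|z| = 1.91 ≤ 3.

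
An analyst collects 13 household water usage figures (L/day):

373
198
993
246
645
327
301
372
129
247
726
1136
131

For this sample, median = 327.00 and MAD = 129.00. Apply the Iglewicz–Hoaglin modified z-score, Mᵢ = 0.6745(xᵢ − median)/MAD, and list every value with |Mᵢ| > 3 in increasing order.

|Mᵢ| > 3 ⇔ |xᵢ − 327.00| > 3·129.00/0.6745 = 573.76.
So outliers lie outside [-246.76, 900.76].
993: M = 3.48 → outlier.
1136: M = 4.23 → outlier.

993, 1136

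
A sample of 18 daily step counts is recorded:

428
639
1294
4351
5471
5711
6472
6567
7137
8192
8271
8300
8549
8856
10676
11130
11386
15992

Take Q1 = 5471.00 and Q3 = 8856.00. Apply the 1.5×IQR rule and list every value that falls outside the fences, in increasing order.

15992

IQR = Q3 − Q1 = 8856.00 − 5471.00 = 3385.00.
Lower fence = Q1 − 1.5·IQR = 5471.00 − 5077.50 = 393.50.
Upper fence = Q3 + 1.5·IQR = 8856.00 + 5077.50 = 13933.50.
15992 > 13933.50 → outlier.
All remaining values lie within [393.50, 13933.50].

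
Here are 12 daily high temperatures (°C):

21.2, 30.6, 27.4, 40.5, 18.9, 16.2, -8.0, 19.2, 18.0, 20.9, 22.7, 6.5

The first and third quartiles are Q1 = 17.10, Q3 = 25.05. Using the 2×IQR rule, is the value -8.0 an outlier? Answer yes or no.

IQR = Q3 − Q1 = 25.05 − 17.10 = 7.95.
Lower fence = Q1 − 2·IQR = 17.10 − 15.90 = 1.20.
Upper fence = Q3 + 2·IQR = 25.05 + 15.90 = 40.95.
-8.0 lies below the lower fence.

yes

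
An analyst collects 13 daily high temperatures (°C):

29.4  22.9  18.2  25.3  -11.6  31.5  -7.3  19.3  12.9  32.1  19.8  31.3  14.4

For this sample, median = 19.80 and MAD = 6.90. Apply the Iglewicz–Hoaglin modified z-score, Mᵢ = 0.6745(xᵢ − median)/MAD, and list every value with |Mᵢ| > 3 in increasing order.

|Mᵢ| > 3 ⇔ |xᵢ − 19.80| > 3·6.90/0.6745 = 30.69.
So outliers lie outside [-10.89, 50.49].
-11.6: M = -3.07 → outlier.

-11.6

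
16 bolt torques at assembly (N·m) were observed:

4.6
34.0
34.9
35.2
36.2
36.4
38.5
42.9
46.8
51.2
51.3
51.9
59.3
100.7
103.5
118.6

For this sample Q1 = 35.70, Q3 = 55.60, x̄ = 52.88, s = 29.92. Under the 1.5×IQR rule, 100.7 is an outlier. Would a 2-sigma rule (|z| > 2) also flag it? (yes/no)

no

z = (100.7 − 52.88) / 29.92 = 1.60.
|z| = 1.60 ≤ 2.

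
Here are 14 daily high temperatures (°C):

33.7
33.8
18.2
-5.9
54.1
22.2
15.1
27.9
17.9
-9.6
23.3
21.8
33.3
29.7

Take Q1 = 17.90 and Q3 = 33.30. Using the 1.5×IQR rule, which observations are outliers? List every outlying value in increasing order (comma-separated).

-9.6, -5.9

IQR = Q3 − Q1 = 33.30 − 17.90 = 15.40.
Lower fence = Q1 − 1.5·IQR = 17.90 − 23.10 = -5.20.
Upper fence = Q3 + 1.5·IQR = 33.30 + 23.10 = 56.40.
-9.6 < -5.20 → outlier.
-5.9 < -5.20 → outlier.
All remaining values lie within [-5.20, 56.40].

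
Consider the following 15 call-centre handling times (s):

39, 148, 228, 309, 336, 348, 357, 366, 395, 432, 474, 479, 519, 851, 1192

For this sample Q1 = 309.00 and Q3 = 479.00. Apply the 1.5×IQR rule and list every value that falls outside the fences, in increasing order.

39, 851, 1192

IQR = Q3 − Q1 = 479.00 − 309.00 = 170.00.
Lower fence = Q1 − 1.5·IQR = 309.00 − 255.00 = 54.00.
Upper fence = Q3 + 1.5·IQR = 479.00 + 255.00 = 734.00.
39 < 54.00 → outlier.
851 > 734.00 → outlier.
1192 > 734.00 → outlier.
All remaining values lie within [54.00, 734.00].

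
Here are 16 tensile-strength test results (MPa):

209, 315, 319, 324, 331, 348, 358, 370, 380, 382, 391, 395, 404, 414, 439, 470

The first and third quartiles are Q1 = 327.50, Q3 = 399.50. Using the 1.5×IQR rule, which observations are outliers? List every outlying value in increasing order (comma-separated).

209

IQR = Q3 − Q1 = 399.50 − 327.50 = 72.00.
Lower fence = Q1 − 1.5·IQR = 327.50 − 108.00 = 219.50.
Upper fence = Q3 + 1.5·IQR = 399.50 + 108.00 = 507.50.
209 < 219.50 → outlier.
All remaining values lie within [219.50, 507.50].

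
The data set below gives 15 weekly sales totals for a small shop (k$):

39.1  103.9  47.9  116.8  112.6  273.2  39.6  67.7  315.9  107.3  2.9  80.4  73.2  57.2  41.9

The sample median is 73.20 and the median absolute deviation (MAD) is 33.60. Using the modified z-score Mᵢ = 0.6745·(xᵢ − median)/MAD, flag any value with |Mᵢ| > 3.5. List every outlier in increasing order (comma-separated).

|Mᵢ| > 3.5 ⇔ |xᵢ − 73.20| > 3.5·33.60/0.6745 = 174.35.
So outliers lie outside [-101.15, 247.55].
273.2: M = 4.01 → outlier.
315.9: M = 4.87 → outlier.

273.2, 315.9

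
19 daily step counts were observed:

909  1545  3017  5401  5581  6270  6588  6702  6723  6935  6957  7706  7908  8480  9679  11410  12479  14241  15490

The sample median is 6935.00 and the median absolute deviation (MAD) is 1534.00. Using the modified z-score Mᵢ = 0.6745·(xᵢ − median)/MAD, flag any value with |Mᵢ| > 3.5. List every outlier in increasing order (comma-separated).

|Mᵢ| > 3.5 ⇔ |xᵢ − 6935.00| > 3.5·1534.00/0.6745 = 7959.97.
So outliers lie outside [-1024.97, 14894.97].
15490: M = 3.76 → outlier.

15490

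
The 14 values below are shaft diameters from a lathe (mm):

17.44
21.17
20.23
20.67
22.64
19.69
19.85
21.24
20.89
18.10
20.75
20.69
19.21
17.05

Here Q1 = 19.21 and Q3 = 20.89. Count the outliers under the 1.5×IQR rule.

0

IQR = 1.68; fences at 19.21 − 2.52 = 16.69 and 20.89 + 2.52 = 23.41.
Every value lies within the cutoffs.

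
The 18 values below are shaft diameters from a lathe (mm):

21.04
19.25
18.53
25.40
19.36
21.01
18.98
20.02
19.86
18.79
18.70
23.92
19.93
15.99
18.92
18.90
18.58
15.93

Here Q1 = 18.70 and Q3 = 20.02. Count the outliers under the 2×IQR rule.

4

IQR = 1.32; fences at 18.70 − 2.64 = 16.06 and 20.02 + 2.64 = 22.66.
Outside the cutoffs: 15.93, 15.99, 23.92, 25.40.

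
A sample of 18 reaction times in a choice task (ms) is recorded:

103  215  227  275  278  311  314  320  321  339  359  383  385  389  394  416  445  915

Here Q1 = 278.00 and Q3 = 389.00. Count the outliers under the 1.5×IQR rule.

2

IQR = 111.00; fences at 278.00 − 166.50 = 111.50 and 389.00 + 166.50 = 555.50.
Outside the cutoffs: 103, 915.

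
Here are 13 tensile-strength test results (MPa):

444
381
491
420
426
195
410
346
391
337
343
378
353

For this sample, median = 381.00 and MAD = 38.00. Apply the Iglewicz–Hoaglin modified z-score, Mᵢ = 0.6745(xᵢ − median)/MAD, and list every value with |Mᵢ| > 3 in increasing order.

195

|Mᵢ| > 3 ⇔ |xᵢ − 381.00| > 3·38.00/0.6745 = 169.01.
So outliers lie outside [211.99, 550.01].
195: M = -3.30 → outlier.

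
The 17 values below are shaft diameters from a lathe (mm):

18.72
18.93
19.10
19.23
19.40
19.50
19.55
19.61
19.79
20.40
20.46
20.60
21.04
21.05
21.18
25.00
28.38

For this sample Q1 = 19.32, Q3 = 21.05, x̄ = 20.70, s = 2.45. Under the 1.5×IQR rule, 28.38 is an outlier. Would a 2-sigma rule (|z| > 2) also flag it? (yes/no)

z = (28.38 − 20.70) / 2.45 = 3.13.
|z| = 3.13 > 2.

yes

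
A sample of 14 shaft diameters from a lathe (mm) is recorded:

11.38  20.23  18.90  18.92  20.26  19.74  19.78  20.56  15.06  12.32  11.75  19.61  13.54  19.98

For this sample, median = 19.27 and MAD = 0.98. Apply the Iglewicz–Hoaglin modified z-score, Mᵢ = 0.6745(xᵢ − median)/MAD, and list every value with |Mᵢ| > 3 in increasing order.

|Mᵢ| > 3 ⇔ |xᵢ − 19.27| > 3·0.98/0.6745 = 4.36.
So outliers lie outside [14.91, 23.63].
11.38: M = -5.43 → outlier.
11.75: M = -5.18 → outlier.
12.32: M = -4.78 → outlier.
13.54: M = -3.94 → outlier.

11.38, 11.75, 12.32, 13.54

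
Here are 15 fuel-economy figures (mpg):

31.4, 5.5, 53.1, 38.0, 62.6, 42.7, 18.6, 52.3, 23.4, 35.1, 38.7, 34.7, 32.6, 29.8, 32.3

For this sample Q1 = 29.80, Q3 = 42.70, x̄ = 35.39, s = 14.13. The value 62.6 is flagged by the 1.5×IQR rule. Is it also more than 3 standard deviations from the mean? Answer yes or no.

z = (62.6 − 35.39) / 14.13 = 1.93.
|z| = 1.93 ≤ 3.

no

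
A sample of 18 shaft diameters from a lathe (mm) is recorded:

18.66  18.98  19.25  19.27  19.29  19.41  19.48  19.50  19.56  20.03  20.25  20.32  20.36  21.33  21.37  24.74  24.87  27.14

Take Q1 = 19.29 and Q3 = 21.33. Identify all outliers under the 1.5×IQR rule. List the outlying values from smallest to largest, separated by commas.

IQR = Q3 − Q1 = 21.33 − 19.29 = 2.04.
Lower fence = Q1 − 1.5·IQR = 19.29 − 3.06 = 16.23.
Upper fence = Q3 + 1.5·IQR = 21.33 + 3.06 = 24.39.
24.74 > 24.39 → outlier.
24.87 > 24.39 → outlier.
27.14 > 24.39 → outlier.
All remaining values lie within [16.23, 24.39].

24.74, 24.87, 27.14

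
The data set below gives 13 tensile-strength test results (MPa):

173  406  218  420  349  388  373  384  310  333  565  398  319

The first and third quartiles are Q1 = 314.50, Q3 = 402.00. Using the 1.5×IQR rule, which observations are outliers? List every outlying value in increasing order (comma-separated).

IQR = Q3 − Q1 = 402.00 − 314.50 = 87.50.
Lower fence = Q1 − 1.5·IQR = 314.50 − 131.25 = 183.25.
Upper fence = Q3 + 1.5·IQR = 402.00 + 131.25 = 533.25.
173 < 183.25 → outlier.
565 > 533.25 → outlier.
All remaining values lie within [183.25, 533.25].

173, 565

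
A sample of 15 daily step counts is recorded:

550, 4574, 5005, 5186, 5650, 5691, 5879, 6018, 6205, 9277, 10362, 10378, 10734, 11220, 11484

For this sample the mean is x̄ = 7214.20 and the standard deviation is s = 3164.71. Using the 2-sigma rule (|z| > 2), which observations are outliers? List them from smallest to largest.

550

Cutoffs at x̄ ± 2s: 7214.20 ± 2·3164.71 = [884.78, 13543.62].
550: z = -2.11, |z| > 2 → outlier.
Every other value lies within [884.78, 13543.62].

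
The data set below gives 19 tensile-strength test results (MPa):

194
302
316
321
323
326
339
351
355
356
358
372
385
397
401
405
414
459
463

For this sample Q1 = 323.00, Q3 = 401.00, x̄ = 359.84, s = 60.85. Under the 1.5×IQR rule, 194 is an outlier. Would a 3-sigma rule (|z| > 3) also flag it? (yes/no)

no

z = (194 − 359.84) / 60.85 = -2.73.
|z| = 2.73 ≤ 3.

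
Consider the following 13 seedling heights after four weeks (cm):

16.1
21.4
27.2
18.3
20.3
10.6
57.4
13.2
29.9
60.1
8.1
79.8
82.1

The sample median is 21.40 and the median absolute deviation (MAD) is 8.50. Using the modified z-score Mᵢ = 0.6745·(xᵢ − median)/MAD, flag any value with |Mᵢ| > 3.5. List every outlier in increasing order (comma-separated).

79.8, 82.1

|Mᵢ| > 3.5 ⇔ |xᵢ − 21.40| > 3.5·8.50/0.6745 = 44.11.
So outliers lie outside [-22.71, 65.51].
79.8: M = 4.63 → outlier.
82.1: M = 4.82 → outlier.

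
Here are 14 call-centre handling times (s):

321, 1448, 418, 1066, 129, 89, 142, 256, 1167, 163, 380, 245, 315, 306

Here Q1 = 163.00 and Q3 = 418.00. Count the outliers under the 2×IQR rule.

IQR = 255.00; fences at 163.00 − 510.00 = -347.00 and 418.00 + 510.00 = 928.00.
Outside the cutoffs: 1066, 1167, 1448.

3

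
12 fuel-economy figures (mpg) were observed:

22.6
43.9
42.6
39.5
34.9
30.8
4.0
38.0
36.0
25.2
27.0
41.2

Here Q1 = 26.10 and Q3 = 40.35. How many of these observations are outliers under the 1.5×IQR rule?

1

IQR = 14.25; fences at 26.10 − 21.375 = 4.725 and 40.35 + 21.375 = 61.725.
Outside the cutoffs: 4.0.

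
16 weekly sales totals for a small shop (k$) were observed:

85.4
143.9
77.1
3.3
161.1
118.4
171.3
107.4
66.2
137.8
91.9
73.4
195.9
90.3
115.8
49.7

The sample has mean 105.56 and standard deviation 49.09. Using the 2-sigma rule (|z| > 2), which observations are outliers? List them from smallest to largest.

Cutoffs at x̄ ± 2s: 105.56 ± 2·49.09 = [7.38, 203.74].
3.3: z = -2.08, |z| > 2 → outlier.
Every other value lies within [7.38, 203.74].

3.3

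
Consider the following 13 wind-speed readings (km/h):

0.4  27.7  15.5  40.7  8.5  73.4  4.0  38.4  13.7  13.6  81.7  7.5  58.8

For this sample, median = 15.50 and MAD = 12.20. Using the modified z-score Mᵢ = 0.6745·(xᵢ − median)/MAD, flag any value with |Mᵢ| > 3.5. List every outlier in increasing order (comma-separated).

|Mᵢ| > 3.5 ⇔ |xᵢ − 15.50| > 3.5·12.20/0.6745 = 63.31.
So outliers lie outside [-47.81, 78.81].
81.7: M = 3.66 → outlier.

81.7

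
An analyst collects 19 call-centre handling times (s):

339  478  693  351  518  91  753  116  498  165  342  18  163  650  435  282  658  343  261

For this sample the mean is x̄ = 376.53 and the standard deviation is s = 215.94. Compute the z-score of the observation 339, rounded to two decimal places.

z = (339 − 376.53) / 215.94 = -0.17.

-0.17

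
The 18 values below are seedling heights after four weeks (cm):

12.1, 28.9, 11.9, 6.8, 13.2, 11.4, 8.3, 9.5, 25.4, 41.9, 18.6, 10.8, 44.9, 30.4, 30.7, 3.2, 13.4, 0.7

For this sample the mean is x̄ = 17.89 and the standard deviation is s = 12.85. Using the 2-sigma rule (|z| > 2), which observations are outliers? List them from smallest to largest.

Cutoffs at x̄ ± 2s: 17.89 ± 2·12.85 = [-7.81, 43.59].
44.9: z = 2.10, |z| > 2 → outlier.
Every other value lies within [-7.81, 43.59].

44.9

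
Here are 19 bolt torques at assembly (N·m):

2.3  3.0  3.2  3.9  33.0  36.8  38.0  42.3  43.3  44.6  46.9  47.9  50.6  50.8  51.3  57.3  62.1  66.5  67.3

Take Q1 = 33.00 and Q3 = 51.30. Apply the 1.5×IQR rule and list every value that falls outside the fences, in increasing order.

IQR = Q3 − Q1 = 51.30 − 33.00 = 18.30.
Lower fence = Q1 − 1.5·IQR = 33.00 − 27.45 = 5.55.
Upper fence = Q3 + 1.5·IQR = 51.30 + 27.45 = 78.75.
2.3 < 5.55 → outlier.
3.0 < 5.55 → outlier.
3.2 < 5.55 → outlier.
3.9 < 5.55 → outlier.
All remaining values lie within [5.55, 78.75].

2.3, 3.0, 3.2, 3.9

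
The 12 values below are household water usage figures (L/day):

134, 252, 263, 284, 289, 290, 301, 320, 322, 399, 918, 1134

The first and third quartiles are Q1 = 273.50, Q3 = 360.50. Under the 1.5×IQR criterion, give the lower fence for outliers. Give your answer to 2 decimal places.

IQR = Q3 − Q1 = 360.50 − 273.50 = 87.00.
Lower fence = Q1 − 1.5·IQR = 273.50 − 130.50 = 143.00.
Upper fence = Q3 + 1.5·IQR = 360.50 + 130.50 = 491.00.

143.00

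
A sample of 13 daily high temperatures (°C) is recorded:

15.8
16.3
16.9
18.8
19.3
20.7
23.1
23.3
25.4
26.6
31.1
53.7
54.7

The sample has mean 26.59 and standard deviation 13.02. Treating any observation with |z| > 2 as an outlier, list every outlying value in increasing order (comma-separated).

53.7, 54.7

Cutoffs at x̄ ± 2s: 26.59 ± 2·13.02 = [0.55, 52.63].
53.7: z = 2.08, |z| > 2 → outlier.
54.7: z = 2.16, |z| > 2 → outlier.
Every other value lies within [0.55, 52.63].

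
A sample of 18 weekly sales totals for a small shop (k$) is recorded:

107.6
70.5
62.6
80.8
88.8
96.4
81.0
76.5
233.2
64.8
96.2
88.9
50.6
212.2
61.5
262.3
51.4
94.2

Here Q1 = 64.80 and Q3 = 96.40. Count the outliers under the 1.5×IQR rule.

3

IQR = 31.60; fences at 64.80 − 47.40 = 17.40 and 96.40 + 47.40 = 143.80.
Outside the cutoffs: 212.2, 233.2, 262.3.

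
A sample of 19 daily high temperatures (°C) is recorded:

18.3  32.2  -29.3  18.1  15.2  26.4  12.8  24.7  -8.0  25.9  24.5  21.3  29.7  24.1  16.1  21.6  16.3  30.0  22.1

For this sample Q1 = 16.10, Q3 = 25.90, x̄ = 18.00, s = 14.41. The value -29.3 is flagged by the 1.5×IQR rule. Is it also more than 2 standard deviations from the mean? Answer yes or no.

z = (-29.3 − 18.00) / 14.41 = -3.28.
|z| = 3.28 > 2.

yes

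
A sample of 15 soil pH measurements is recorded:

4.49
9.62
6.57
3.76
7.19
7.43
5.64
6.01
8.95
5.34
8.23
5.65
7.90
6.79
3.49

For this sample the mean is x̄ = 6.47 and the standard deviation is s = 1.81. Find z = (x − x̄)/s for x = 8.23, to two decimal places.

0.97

z = (8.23 − 6.47) / 1.81 = 0.97.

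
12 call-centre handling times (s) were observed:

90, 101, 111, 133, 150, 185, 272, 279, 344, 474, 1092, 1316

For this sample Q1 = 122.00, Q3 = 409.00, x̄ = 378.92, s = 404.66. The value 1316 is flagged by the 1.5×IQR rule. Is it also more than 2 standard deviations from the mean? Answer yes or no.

z = (1316 − 378.92) / 404.66 = 2.32.
|z| = 2.32 > 2.

yes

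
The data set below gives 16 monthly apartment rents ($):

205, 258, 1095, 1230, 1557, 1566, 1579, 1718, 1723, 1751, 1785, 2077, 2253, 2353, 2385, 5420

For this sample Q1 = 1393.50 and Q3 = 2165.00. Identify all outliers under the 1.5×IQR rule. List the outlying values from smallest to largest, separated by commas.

205, 5420

IQR = Q3 − Q1 = 2165.00 − 1393.50 = 771.50.
Lower fence = Q1 − 1.5·IQR = 1393.50 − 1157.25 = 236.25.
Upper fence = Q3 + 1.5·IQR = 2165.00 + 1157.25 = 3322.25.
205 < 236.25 → outlier.
5420 > 3322.25 → outlier.
All remaining values lie within [236.25, 3322.25].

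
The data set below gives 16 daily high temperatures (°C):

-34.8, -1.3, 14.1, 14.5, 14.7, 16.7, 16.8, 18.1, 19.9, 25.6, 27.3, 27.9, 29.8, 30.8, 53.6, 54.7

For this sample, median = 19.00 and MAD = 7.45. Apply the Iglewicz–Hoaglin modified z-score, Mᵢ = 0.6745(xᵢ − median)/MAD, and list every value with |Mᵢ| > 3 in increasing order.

|Mᵢ| > 3 ⇔ |xᵢ − 19.00| > 3·7.45/0.6745 = 33.14.
So outliers lie outside [-14.14, 52.14].
-34.8: M = -4.87 → outlier.
53.6: M = 3.13 → outlier.
54.7: M = 3.23 → outlier.

-34.8, 53.6, 54.7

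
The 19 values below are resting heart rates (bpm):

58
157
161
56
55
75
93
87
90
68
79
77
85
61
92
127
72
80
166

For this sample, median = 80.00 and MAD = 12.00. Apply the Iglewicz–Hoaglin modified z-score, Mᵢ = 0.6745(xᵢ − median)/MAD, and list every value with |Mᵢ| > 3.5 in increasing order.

157, 161, 166

|Mᵢ| > 3.5 ⇔ |xᵢ − 80.00| > 3.5·12.00/0.6745 = 62.27.
So outliers lie outside [17.73, 142.27].
157: M = 4.33 → outlier.
161: M = 4.55 → outlier.
166: M = 4.83 → outlier.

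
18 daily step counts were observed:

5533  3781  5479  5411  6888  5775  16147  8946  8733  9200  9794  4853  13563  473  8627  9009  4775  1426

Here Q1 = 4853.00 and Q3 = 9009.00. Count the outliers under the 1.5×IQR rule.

1

IQR = 4156.00; fences at 4853.00 − 6234.00 = -1381.00 and 9009.00 + 6234.00 = 15243.00.
Outside the cutoffs: 16147.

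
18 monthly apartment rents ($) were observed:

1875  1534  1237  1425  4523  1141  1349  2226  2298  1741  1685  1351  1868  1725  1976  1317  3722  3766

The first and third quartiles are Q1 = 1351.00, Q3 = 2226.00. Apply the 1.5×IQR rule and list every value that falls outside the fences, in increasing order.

3722, 3766, 4523

IQR = Q3 − Q1 = 2226.00 − 1351.00 = 875.00.
Lower fence = Q1 − 1.5·IQR = 1351.00 − 1312.50 = 38.50.
Upper fence = Q3 + 1.5·IQR = 2226.00 + 1312.50 = 3538.50.
3722 > 3538.50 → outlier.
3766 > 3538.50 → outlier.
4523 > 3538.50 → outlier.
All remaining values lie within [38.50, 3538.50].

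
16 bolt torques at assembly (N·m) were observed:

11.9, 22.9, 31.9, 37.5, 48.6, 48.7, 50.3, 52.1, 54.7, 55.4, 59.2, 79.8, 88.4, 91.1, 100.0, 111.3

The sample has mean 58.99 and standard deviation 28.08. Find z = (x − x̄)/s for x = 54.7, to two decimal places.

-0.15

z = (54.7 − 58.99) / 28.08 = -0.15.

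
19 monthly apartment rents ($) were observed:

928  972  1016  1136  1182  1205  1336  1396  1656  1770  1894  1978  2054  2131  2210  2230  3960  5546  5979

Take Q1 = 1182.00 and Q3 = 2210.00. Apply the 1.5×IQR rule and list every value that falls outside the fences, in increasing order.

3960, 5546, 5979

IQR = Q3 − Q1 = 2210.00 − 1182.00 = 1028.00.
Lower fence = Q1 − 1.5·IQR = 1182.00 − 1542.00 = -360.00.
Upper fence = Q3 + 1.5·IQR = 2210.00 + 1542.00 = 3752.00.
3960 > 3752.00 → outlier.
5546 > 3752.00 → outlier.
5979 > 3752.00 → outlier.
All remaining values lie within [-360.00, 3752.00].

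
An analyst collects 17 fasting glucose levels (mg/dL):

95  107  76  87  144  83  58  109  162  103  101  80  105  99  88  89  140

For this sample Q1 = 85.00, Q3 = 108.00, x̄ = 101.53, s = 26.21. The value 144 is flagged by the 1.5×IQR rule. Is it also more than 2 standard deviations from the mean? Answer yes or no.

z = (144 − 101.53) / 26.21 = 1.62.
|z| = 1.62 ≤ 2.

no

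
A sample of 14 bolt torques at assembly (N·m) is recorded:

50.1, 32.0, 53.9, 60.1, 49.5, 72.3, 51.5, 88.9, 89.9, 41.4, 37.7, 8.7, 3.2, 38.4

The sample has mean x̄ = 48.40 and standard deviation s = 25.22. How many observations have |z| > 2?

Cutoffs: x̄ ± 2s = [-2.04, 98.84].
Every value lies within the cutoffs.

0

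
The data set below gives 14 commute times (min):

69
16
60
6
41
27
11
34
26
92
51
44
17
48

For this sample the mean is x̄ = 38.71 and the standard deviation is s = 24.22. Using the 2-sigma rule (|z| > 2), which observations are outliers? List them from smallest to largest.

Cutoffs at x̄ ± 2s: 38.71 ± 2·24.22 = [-9.73, 87.15].
92: z = 2.20, |z| > 2 → outlier.
Every other value lies within [-9.73, 87.15].

92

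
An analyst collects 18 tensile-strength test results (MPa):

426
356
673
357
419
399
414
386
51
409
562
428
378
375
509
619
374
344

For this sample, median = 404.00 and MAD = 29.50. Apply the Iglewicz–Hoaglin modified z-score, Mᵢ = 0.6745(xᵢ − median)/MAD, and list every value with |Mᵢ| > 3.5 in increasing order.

51, 562, 619, 673

|Mᵢ| > 3.5 ⇔ |xᵢ − 404.00| > 3.5·29.50/0.6745 = 153.08.
So outliers lie outside [250.92, 557.08].
51: M = -8.07 → outlier.
562: M = 3.61 → outlier.
619: M = 4.92 → outlier.
673: M = 6.15 → outlier.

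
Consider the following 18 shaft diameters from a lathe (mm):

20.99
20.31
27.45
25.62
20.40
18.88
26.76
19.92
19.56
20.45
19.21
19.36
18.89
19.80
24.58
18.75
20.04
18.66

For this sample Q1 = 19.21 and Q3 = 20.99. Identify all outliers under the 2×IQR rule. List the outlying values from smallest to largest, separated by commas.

24.58, 25.62, 26.76, 27.45

IQR = Q3 − Q1 = 20.99 − 19.21 = 1.78.
Lower fence = Q1 − 2·IQR = 19.21 − 3.56 = 15.65.
Upper fence = Q3 + 2·IQR = 20.99 + 3.56 = 24.55.
24.58 > 24.55 → outlier.
25.62 > 24.55 → outlier.
26.76 > 24.55 → outlier.
27.45 > 24.55 → outlier.
All remaining values lie within [15.65, 24.55].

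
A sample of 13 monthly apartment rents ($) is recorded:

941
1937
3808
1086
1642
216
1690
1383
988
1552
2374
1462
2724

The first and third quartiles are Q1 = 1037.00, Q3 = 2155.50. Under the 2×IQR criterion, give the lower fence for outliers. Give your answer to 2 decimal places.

IQR = Q3 − Q1 = 2155.50 − 1037.00 = 1118.50.
Lower fence = Q1 − 2·IQR = 1037.00 − 2237.00 = -1200.00.
Upper fence = Q3 + 2·IQR = 2155.50 + 2237.00 = 4392.50.

-1200.00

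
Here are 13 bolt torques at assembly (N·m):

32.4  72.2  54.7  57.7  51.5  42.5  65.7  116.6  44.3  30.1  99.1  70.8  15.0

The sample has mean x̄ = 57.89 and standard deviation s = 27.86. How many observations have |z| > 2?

Cutoffs: x̄ ± 2s = [2.17, 113.61].
Outside the cutoffs: 116.6.

1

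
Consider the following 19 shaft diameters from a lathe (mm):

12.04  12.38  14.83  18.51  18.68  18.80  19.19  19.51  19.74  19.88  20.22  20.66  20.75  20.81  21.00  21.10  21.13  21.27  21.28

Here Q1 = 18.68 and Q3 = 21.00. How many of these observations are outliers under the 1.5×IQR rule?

3

IQR = 2.32; fences at 18.68 − 3.48 = 15.20 and 21.00 + 3.48 = 24.48.
Outside the cutoffs: 12.04, 12.38, 14.83.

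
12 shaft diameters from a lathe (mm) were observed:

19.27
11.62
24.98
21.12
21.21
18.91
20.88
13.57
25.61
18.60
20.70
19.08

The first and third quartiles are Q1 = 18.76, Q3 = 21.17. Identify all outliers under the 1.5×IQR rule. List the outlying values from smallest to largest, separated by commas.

IQR = Q3 − Q1 = 21.17 − 18.76 = 2.41.
Lower fence = Q1 − 1.5·IQR = 18.76 − 3.615 = 15.145.
Upper fence = Q3 + 1.5·IQR = 21.17 + 3.615 = 24.785.
11.62 < 15.145 → outlier.
13.57 < 15.145 → outlier.
24.98 > 24.785 → outlier.
25.61 > 24.785 → outlier.
All remaining values lie within [15.145, 24.785].

11.62, 13.57, 24.98, 25.61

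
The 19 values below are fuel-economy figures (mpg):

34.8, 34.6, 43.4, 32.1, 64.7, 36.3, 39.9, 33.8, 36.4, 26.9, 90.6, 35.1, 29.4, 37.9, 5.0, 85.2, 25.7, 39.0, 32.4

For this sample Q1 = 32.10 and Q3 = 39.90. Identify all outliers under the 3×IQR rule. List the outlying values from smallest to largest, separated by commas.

5.0, 64.7, 85.2, 90.6

IQR = Q3 − Q1 = 39.90 − 32.10 = 7.80.
Lower fence = Q1 − 3·IQR = 32.10 − 23.40 = 8.70.
Upper fence = Q3 + 3·IQR = 39.90 + 23.40 = 63.30.
5.0 < 8.70 → outlier.
64.7 > 63.30 → outlier.
85.2 > 63.30 → outlier.
90.6 > 63.30 → outlier.
All remaining values lie within [8.70, 63.30].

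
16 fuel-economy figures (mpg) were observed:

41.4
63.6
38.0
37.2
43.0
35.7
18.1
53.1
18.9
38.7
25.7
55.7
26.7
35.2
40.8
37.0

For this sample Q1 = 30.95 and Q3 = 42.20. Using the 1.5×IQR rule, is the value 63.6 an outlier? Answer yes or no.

IQR = Q3 − Q1 = 42.20 − 30.95 = 11.25.
Lower fence = Q1 − 1.5·IQR = 30.95 − 16.875 = 14.075.
Upper fence = Q3 + 1.5·IQR = 42.20 + 16.875 = 59.075.
63.6 lies above the upper fence.

yes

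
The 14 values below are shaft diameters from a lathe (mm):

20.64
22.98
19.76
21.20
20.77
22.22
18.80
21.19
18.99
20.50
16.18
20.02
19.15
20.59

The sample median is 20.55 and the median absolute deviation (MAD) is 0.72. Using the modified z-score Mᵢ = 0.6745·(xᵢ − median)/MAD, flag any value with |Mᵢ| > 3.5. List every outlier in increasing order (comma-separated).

16.18

|Mᵢ| > 3.5 ⇔ |xᵢ − 20.55| > 3.5·0.72/0.6745 = 3.74.
So outliers lie outside [16.81, 24.29].
16.18: M = -4.09 → outlier.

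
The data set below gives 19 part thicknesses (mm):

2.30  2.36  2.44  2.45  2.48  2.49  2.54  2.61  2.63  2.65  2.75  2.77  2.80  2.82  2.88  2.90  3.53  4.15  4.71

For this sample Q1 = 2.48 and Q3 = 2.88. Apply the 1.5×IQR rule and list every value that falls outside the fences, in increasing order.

3.53, 4.15, 4.71

IQR = Q3 − Q1 = 2.88 − 2.48 = 0.40.
Lower fence = Q1 − 1.5·IQR = 2.48 − 0.60 = 1.88.
Upper fence = Q3 + 1.5·IQR = 2.88 + 0.60 = 3.48.
3.53 > 3.48 → outlier.
4.15 > 3.48 → outlier.
4.71 > 3.48 → outlier.
All remaining values lie within [1.88, 3.48].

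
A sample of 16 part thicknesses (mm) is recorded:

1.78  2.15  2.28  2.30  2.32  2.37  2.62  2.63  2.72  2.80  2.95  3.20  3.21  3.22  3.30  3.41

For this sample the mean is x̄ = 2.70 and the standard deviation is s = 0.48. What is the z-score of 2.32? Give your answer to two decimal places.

z = (2.32 − 2.70) / 0.48 = -0.79.

-0.79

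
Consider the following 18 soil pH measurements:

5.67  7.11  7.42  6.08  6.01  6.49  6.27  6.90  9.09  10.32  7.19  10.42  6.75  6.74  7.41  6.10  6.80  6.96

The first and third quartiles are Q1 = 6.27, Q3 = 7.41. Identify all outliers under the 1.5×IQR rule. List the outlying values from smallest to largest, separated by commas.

IQR = Q3 − Q1 = 7.41 − 6.27 = 1.14.
Lower fence = Q1 − 1.5·IQR = 6.27 − 1.71 = 4.56.
Upper fence = Q3 + 1.5·IQR = 7.41 + 1.71 = 9.12.
10.32 > 9.12 → outlier.
10.42 > 9.12 → outlier.
All remaining values lie within [4.56, 9.12].

10.32, 10.42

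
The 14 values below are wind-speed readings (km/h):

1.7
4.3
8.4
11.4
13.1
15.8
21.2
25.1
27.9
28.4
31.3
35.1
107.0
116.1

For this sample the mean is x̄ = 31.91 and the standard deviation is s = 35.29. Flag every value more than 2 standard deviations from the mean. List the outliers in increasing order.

107.0, 116.1

Cutoffs at x̄ ± 2s: 31.91 ± 2·35.29 = [-38.67, 102.49].
107.0: z = 2.13, |z| > 2 → outlier.
116.1: z = 2.39, |z| > 2 → outlier.
Every other value lies within [-38.67, 102.49].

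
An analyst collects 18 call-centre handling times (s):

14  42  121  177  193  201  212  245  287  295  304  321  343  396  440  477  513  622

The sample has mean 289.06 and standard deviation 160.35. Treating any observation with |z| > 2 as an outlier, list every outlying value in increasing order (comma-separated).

622

Cutoffs at x̄ ± 2s: 289.06 ± 2·160.35 = [-31.64, 609.76].
622: z = 2.08, |z| > 2 → outlier.
Every other value lies within [-31.64, 609.76].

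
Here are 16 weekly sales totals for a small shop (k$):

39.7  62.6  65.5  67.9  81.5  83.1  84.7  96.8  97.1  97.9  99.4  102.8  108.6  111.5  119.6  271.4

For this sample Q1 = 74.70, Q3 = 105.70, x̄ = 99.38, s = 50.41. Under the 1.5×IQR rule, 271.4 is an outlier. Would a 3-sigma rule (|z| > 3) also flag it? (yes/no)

yes

z = (271.4 − 99.38) / 50.41 = 3.41.
|z| = 3.41 > 3.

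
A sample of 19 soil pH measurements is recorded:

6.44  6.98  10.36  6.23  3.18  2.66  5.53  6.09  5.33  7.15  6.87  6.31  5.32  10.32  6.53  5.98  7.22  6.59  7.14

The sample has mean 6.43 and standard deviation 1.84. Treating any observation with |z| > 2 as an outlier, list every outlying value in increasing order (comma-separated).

2.66, 10.32, 10.36

Cutoffs at x̄ ± 2s: 6.43 ± 2·1.84 = [2.75, 10.11].
2.66: z = -2.05, |z| > 2 → outlier.
10.32: z = 2.11, |z| > 2 → outlier.
10.36: z = 2.14, |z| > 2 → outlier.
Every other value lies within [2.75, 10.11].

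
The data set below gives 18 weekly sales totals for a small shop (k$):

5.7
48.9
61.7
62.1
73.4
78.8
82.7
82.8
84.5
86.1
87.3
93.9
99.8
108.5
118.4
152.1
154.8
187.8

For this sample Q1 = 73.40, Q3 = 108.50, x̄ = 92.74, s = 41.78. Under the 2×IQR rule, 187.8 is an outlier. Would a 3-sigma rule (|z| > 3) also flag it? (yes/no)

z = (187.8 − 92.74) / 41.78 = 2.28.
|z| = 2.28 ≤ 3.

no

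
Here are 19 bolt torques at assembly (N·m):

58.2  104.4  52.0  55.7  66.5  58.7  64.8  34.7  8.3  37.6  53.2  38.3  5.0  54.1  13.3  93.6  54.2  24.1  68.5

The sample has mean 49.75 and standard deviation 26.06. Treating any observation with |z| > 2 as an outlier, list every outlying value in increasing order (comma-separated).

104.4

Cutoffs at x̄ ± 2s: 49.75 ± 2·26.06 = [-2.37, 101.87].
104.4: z = 2.10, |z| > 2 → outlier.
Every other value lies within [-2.37, 101.87].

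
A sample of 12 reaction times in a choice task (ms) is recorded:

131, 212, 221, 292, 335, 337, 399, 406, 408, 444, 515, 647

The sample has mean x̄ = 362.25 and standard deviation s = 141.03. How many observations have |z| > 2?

Cutoffs: x̄ ± 2s = [80.19, 644.31].
Outside the cutoffs: 647.

1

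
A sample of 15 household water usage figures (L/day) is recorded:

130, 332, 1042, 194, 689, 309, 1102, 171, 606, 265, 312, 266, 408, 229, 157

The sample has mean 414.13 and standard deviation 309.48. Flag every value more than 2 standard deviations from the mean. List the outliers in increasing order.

Cutoffs at x̄ ± 2s: 414.13 ± 2·309.48 = [-204.83, 1033.09].
1042: z = 2.03, |z| > 2 → outlier.
1102: z = 2.22, |z| > 2 → outlier.
Every other value lies within [-204.83, 1033.09].

1042, 1102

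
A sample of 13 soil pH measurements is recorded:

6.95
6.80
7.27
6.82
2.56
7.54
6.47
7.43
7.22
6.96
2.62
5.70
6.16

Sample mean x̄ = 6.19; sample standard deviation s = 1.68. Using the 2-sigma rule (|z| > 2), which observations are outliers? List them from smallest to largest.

Cutoffs at x̄ ± 2s: 6.19 ± 2·1.68 = [2.83, 9.55].
2.56: z = -2.16, |z| > 2 → outlier.
2.62: z = -2.13, |z| > 2 → outlier.
Every other value lies within [2.83, 9.55].

2.56, 2.62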